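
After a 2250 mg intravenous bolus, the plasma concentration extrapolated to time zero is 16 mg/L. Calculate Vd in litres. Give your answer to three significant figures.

Immediately after an IV bolus, C₀ = Dose / Vd, so Vd = Dose / C₀.
Vd = 2250 / 16 = 140.6 L

141 L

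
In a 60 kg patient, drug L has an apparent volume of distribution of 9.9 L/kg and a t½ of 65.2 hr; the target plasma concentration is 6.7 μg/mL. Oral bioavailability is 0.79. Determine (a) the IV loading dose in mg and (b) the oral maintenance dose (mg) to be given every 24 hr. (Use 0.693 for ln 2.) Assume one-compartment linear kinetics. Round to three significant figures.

(a) 3980 mg; (b) 1290 mg

Total Vd = 9.9 × 60 = 594.0 L
LD = Vd × C = 594.0 × 6.7 = 3980 mg
CL = 0.693 × Vd / t½ = 0.693 × 594.0 / 65.2 = 6.314 L/h
D = CL × Css × τ / F = 6.314 × 6.7 × 24 / 0.79 = 1285 mg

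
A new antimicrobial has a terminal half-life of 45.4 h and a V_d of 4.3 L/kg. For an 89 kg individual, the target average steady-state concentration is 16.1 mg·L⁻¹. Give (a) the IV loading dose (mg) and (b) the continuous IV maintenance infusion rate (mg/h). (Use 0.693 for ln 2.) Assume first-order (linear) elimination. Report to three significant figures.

(a) 6160 mg; (b) 94.1 mg/h

Vd(total) = 89 kg × 4.3 L/kg = 382.7 L
LD = Vd × C = 382.7 × 16.1 = 6161 mg
CL = 0.693 × Vd / t½ = 0.693 × 382.7 / 45.4 = 5.842 L/h
Infusion rate = CL × Css = 5.842 × 16.1 = 94.06 mg/h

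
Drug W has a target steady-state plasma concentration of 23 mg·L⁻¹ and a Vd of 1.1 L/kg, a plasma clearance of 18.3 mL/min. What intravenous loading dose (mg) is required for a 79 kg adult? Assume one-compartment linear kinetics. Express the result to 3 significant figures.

2000 mg

Vd = 1.1 L/kg × 79 kg = 86.90 L
LD is governed by Vd — clearance does not enter the loading-dose calculation.
LD = Vd × C = 86.90 × 23.00 = 1999 mg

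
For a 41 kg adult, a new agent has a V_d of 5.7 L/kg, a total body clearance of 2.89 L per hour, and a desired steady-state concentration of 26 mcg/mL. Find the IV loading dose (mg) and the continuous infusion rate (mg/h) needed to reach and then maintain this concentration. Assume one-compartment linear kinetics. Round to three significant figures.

Vd = 5.7 L/kg × 41 kg = 233.7 L
Loading: fill Vd to C_target → 233.7 L × 26 mg/L = 6076 mg
Infusion rate = 2.890 L/h × 26 mg/L = 75.14 mg/h

(a) 6080 mg; (b) 75.1 mg/h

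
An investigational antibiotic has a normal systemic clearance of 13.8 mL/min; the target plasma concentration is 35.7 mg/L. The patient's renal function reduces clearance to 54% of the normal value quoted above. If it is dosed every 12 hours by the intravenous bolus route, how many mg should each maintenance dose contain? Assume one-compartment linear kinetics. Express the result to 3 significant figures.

CL = 13.8 mL/min = 13.8 × 0.06 = 0.8280 L/h
Patient clearance = 0.54 × 0.8280 = 0.4471 L/h
D = CL × Css × τ = 0.4471 × 35.7 × 12 = 191.5 mg

192 mg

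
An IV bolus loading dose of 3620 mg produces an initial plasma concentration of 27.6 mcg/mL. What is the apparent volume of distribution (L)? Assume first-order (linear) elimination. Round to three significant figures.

131 L

Immediately after an IV bolus, C₀ = Dose / Vd, so Vd = Dose / C₀.
Vd = 3620 / 27.6 = 131.2 L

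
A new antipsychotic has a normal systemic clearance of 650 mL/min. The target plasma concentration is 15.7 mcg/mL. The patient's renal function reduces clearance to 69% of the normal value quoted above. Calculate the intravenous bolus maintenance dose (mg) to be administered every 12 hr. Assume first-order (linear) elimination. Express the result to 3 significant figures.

5070 mg

CL = 650 mL/min × 60/1000 = 39.00 L/h
Patient clearance = 0.69 × 39.00 = 26.91 L/h
D = CL × Css × τ = 26.91 × 15.7 × 12 = 5070 mg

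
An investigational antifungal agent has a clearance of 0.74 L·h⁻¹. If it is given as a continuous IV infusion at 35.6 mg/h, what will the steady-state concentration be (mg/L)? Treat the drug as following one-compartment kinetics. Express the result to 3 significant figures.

48.1 mg/L

Css = rate / CL = 35.6 / 0.7400 = 48.11 mg/L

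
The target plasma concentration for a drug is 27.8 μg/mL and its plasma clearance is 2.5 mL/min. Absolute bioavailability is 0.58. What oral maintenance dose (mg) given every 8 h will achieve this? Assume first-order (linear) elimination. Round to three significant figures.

57.5 mg

CL = 2.5 mL/min = 2.5 × 0.06 = 0.1500 L/h
At steady state, dose per interval replaces the amount cleared in that interval: F·D/τ = CL·Css.
D = CL × Css × τ / F = 0.1500 × 27.8 × 8 / 0.58 = 57.52 mg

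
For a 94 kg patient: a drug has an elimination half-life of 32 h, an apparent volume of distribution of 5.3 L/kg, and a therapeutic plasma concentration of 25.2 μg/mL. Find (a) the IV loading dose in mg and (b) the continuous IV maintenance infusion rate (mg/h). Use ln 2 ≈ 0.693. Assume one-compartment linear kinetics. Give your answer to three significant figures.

(a) 12600 mg; (b) 272 mg/h

Vd = 5.3 L/kg × 94 kg = 498.2 L
LD = Vd × C = 498.2 × 25.2 = 12550 mg
CL = 0.693 × Vd / t½ = 0.693 × 498.2 / 32 = 10.79 L/h
Infusion rate = CL × Css = 10.79 × 25.2 = 271.9 mg/h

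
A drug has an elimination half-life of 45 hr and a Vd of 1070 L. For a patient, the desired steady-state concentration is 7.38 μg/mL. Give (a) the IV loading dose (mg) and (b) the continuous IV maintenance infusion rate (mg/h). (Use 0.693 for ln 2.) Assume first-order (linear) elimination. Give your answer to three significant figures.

(a) 7900 mg; (b) 122 mg/h

LD = Vd × C = 1070 × 7.38 = 7897 mg
CL = 0.693 × Vd / t½ = 0.693 × 1070 / 45 = 16.48 L/h
Infusion rate = CL × Css = 16.48 × 7.38 = 121.6 mg/h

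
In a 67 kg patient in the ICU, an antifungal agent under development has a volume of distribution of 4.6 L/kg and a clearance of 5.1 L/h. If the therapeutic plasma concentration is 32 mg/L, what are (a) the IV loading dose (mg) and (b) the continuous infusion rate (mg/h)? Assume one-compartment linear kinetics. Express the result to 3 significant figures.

Total Vd = 4.6 × 67 = 308.2 L
Loading: fill Vd to C_target → 308.2 L × 32 mg/L = 9862 mg
Maintenance: replace elimination → rate = CL × Css = 5.100 × 32 = 163.2 mg/h

(a) 9860 mg; (b) 163 mg/h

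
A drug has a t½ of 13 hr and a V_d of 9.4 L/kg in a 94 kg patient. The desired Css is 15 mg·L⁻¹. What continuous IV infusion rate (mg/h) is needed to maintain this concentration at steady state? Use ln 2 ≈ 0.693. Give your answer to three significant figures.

Vd = 9.4 L/kg × 94 kg = 883.6 L
k = 0.693/13 = 0.05331 h⁻¹, so CL = k·Vd = 0.05331 × 883.6 = 47.10 L/h
Infusion rate = CL × Css = 47.10 × 15 = 706.5 mg/h

707 mg/h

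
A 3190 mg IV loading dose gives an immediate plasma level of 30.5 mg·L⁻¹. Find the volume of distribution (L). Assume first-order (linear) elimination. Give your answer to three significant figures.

105 L

Immediately after an IV bolus, C₀ = Dose / Vd, so Vd = Dose / C₀.
Vd = 3190 / 30.5 = 104.6 L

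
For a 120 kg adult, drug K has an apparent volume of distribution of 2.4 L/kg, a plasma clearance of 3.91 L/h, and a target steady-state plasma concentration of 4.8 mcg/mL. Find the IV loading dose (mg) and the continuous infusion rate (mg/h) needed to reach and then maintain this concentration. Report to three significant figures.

(a) 1380 mg; (b) 18.8 mg/h

Vd = 2.4 L/kg × 120 kg = 288.0 L
Loading: fill Vd to C_target → 288.0 L × 4.8 mg/L = 1382 mg
Maintenance: replace elimination → rate = CL × Css = 3.910 × 4.8 = 18.77 mg/h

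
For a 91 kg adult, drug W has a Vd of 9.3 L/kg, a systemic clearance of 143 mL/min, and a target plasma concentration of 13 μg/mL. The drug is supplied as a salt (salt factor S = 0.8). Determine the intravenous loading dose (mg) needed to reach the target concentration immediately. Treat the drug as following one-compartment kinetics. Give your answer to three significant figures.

Total Vd = 9.3 × 91 = 846.3 L
LD is governed by Vd — clearance does not enter the loading-dose calculation.
LD = Vd × C / S = 846.3 × 13.00 / 0.8 = 13750 mg

13800 mg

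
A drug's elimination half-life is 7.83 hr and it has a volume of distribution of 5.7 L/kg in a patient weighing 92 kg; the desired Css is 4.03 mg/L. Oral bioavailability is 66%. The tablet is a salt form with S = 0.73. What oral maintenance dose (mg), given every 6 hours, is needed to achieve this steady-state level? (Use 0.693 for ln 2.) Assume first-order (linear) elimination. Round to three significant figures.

Total Vd = 5.7 × 92 = 524.4 L
CL = 0.693 × Vd / t½ = 0.693 × 524.4 / 7.83 = 46.41 L/h
D = CL × Css × τ / F / S = 46.41 × 4.03 × 6 / 0.66 / 0.73 = 2329 mg

2330 mg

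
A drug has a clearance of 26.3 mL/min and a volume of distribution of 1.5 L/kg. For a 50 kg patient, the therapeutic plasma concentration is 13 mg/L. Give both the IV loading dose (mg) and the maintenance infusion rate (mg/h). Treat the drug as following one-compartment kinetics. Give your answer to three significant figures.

(a) 975 mg; (b) 20.5 mg/h

Vd(total) = 50 kg × 1.5 L/kg = 75.00 L
Loading dose = Vd × C = 75.00 × 13 = 975.0 mg
CL = 26.3 mL/min × 60/1000 = 1.578 L/h
Maintenance infusion rate = CL × Css = 1.578 × 13 = 20.51 mg/h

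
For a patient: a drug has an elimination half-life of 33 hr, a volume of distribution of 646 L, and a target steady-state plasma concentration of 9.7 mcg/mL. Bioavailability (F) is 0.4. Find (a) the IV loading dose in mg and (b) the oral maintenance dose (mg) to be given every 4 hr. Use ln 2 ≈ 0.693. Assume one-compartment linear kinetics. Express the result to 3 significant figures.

(a) 6270 mg; (b) 1320 mg

LD = Vd × C = 646.0 × 9.7 = 6266 mg
CL = 0.693 × Vd / t½ = 0.693 × 646.0 / 33 = 13.57 L/h
D = CL × Css × τ / F = 13.57 × 9.7 × 4 / 0.4 = 1316 mg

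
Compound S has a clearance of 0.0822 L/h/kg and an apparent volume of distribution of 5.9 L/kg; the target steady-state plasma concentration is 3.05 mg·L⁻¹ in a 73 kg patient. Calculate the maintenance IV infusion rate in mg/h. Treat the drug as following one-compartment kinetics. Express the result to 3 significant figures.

18.3 mg/h

CL = 0.0822 L/h/kg × 73 kg = 6.001 L/h
Vd does not affect the maintenance rate; only clearance governs steady-state input.
Rate = CL × Css = 6.001 × 3.05 = 18.30 mg/h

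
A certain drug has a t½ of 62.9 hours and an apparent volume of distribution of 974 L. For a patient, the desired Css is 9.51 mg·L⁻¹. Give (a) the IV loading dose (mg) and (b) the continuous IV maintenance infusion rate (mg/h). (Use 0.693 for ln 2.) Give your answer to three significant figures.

(a) 9260 mg; (b) 102 mg/h

LD = Vd × C = 974.0 × 9.51 = 9263 mg
CL = 0.693 × Vd / t½ = 0.693 × 974.0 / 62.9 = 10.73 L/h
Infusion rate = CL × Css = 10.73 × 9.51 = 102.0 mg/h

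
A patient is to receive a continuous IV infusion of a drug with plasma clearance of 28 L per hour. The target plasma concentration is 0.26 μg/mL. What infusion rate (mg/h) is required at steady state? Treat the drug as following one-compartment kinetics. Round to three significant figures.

7.28 mg/h

R₀ = 28.00 × 0.26 = 7.280 mg/h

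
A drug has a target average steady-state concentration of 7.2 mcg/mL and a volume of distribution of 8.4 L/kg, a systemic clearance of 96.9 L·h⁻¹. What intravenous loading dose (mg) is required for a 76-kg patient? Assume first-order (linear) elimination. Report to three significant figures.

Vd(total) = 76 kg × 8.4 L/kg = 638.4 L
LD = Vd × C = 638.4 × 7.200 = 4596 mg

4600 mg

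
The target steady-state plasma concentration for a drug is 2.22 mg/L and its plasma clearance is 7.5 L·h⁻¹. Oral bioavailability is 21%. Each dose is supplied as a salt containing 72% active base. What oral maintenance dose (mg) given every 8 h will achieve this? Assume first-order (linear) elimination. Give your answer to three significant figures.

881 mg

D = CL × Css × τ / F / S = 7.500 × 2.22 × 8 / 0.21 / 0.72 = 881.0 mg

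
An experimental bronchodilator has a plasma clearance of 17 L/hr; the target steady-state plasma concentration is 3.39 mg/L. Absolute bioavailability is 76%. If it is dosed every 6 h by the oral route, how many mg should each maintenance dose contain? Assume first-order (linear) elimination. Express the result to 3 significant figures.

455 mg

D = CL × Css × τ / F = 17.00 × 3.39 × 6 / 0.76 = 455.0 mg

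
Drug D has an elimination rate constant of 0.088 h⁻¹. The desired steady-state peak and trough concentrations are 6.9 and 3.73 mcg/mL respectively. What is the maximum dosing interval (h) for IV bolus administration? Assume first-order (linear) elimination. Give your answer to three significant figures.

Between IV bolus doses, concentration decays as C = C₀·e^(−kτ), so C_peak/C_trough = e^(kτ).
τ_max = ln(C_peak/C_trough) / k = ln(6.9/3.73) / 0.08800 = 0.6151 / 0.08800 = 6.990 h

6.99 h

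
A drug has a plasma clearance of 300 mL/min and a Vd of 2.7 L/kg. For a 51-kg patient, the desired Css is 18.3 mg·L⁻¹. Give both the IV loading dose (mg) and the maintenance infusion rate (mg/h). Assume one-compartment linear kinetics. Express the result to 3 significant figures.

Vd(total) = 51 kg × 2.7 L/kg = 137.7 L
LD = Vd · C_target = 137.7 × 18.3 = 2520 mg
CL = 300 mL/min × 60/1000 = 18.00 L/h
Infusion rate = 18.00 L/h × 18.3 mg/L = 329.4 mg/h

(a) 2520 mg; (b) 329 mg/h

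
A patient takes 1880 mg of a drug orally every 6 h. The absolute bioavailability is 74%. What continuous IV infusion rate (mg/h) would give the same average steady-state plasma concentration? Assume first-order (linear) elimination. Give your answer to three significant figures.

232 mg/h

Equivalent systemic input: infusion rate = F·D/τ.
Rate = 0.74 × 1880 / 6 = 231.9 mg/h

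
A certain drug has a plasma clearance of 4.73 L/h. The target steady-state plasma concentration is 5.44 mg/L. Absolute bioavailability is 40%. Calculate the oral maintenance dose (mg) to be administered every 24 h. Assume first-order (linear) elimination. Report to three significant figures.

1540 mg

D = CL × Css × τ / F = 4.730 × 5.44 × 24 / 0.4 = 1544 mg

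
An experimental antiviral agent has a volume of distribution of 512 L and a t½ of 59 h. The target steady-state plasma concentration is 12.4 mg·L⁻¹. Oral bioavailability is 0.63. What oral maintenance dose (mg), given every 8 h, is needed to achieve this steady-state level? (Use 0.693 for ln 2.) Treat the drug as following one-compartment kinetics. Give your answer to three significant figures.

947 mg

k = 0.693/59 = 0.01175 h⁻¹, so CL = k·Vd = 0.01175 × 512.0 = 6.016 L/h
D = CL × Css × τ / F = 6.016 × 12.4 × 8 / 0.63 = 947.3 mg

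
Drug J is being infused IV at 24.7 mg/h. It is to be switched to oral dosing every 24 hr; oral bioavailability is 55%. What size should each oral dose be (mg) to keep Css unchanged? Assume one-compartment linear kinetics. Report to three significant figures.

1080 mg

To maintain the same Css, the systemic dosing rate must be unchanged: F·D/τ = infusion rate.
D = rate × τ / F = 24.7 × 24 / 0.55 = 1078 mg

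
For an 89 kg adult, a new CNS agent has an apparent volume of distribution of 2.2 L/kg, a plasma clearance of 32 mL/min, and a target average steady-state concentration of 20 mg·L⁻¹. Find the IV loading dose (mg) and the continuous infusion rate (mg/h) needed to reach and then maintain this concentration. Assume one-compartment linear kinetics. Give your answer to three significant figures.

(a) 3920 mg; (b) 38.4 mg/h

Total Vd = 2.2 × 89 = 195.8 L
Loading: fill Vd to C_target → 195.8 L × 20 mg/L = 3916 mg
CL = 32 mL/min = 32 × 0.06 = 1.920 L/h
Maintenance infusion rate = CL × Css = 1.920 × 20 = 38.40 mg/h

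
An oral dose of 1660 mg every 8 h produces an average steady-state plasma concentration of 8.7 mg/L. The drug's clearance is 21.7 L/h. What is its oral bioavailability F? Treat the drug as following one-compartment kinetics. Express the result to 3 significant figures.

0.910

F·D/τ = CL·Css at steady state → F = CL·Css·τ / D.
F = 21.7 × 8.7 × 8 / 1660 = 0.910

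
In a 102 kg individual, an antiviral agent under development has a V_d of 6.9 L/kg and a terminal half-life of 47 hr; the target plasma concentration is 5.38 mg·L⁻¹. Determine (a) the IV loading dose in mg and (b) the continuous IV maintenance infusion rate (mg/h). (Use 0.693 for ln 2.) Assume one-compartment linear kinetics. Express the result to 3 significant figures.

(a) 3790 mg; (b) 55.8 mg/h

Total Vd = 6.9 × 102 = 703.8 L
LD = Vd × C = 703.8 × 5.38 = 3786 mg
CL = 0.693 × Vd / t½ = 0.693 × 703.8 / 47 = 10.38 L/h
Infusion rate = CL × Css = 10.38 × 5.38 = 55.84 mg/h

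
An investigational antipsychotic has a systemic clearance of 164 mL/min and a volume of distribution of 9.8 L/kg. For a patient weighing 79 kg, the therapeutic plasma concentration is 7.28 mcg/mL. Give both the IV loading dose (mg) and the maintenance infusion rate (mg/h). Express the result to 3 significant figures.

Vd = 9.8 L/kg × 79 kg = 774.2 L
LD = Vd · C_target = 774.2 × 7.28 = 5636 mg
CL = 164 mL/min × 60/1000 = 9.840 L/h
Maintenance: replace elimination → rate = CL × Css = 9.840 × 7.28 = 71.64 mg/h

(a) 5640 mg; (b) 71.6 mg/h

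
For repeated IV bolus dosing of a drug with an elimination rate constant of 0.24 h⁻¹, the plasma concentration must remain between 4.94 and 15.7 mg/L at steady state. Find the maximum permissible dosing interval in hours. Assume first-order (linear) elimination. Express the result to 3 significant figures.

4.82 h

Between IV bolus doses, concentration decays as C = C₀·e^(−kτ), so C_peak/C_trough = e^(kτ).
τ_max = ln(C_peak/C_trough) / k = ln(15.7/4.94) / 0.2400 = 1.156 / 0.2400 = 4.817 h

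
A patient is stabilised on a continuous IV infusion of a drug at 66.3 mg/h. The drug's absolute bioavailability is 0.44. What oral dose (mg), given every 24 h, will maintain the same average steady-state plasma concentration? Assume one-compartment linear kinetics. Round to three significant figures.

To maintain the same Css, the systemic dosing rate must be unchanged: F·D/τ = infusion rate.
D = rate × τ / F = 66.3 × 24 / 0.44 = 3616 mg

3620 mg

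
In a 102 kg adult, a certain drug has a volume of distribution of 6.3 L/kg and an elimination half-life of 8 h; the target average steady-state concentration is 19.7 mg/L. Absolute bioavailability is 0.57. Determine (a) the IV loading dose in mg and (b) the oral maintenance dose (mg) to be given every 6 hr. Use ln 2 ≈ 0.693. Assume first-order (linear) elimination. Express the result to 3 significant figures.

(a) 12700 mg; (b) 11500 mg

Total Vd = 6.3 × 102 = 642.6 L
LD = Vd × C = 642.6 × 19.7 = 12660 mg
CL = 0.693 × Vd / t½ = 0.693 × 642.6 / 8 = 55.67 L/h
D = CL × Css × τ / F = 55.67 × 19.7 × 6 / 0.57 = 11540 mg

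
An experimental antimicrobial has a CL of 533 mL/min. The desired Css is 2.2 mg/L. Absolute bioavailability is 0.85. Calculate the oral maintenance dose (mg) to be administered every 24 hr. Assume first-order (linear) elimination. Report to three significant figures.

1990 mg

CL = 533 mL/min = 533 × 0.06 = 31.98 L/h
At steady state, dose per interval replaces the amount cleared in that interval: F·D/τ = CL·Css.
D = CL × Css × τ / F = 31.98 × 2.2 × 24 / 0.85 = 1987 mg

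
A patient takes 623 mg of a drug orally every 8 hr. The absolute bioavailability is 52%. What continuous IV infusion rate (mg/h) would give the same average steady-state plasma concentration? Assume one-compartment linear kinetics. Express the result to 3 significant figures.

40.5 mg/h

Equivalent systemic input: infusion rate = F·D/τ.
Rate = 0.52 × 623 / 8 = 40.50 mg/h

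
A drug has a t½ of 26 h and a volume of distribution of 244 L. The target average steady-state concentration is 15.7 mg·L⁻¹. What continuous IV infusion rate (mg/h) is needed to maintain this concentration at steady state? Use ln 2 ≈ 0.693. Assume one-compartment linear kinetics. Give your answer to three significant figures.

102 mg/h

CL = ln 2 · Vd / t½ = 0.693 × 244.0 / 26 = 6.504 L/h
Infusion rate = CL × Css = 6.504 × 15.7 = 102.1 mg/h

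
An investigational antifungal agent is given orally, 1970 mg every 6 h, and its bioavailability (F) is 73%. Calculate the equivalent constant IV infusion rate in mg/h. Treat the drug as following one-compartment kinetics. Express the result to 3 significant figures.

Equivalent systemic input: infusion rate = F·D/τ.
Rate = 0.73 × 1970 / 6 = 239.7 mg/h

240 mg/h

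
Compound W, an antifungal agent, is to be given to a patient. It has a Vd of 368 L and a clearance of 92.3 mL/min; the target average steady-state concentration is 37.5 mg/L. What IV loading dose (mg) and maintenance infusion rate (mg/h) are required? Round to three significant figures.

Loading: fill Vd to C_target → 368.0 L × 37.5 mg/L = 13800 mg
CL = 92.3 mL/min = 92.3 × 0.06 = 5.538 L/h
Maintenance infusion rate = CL × Css = 5.538 × 37.5 = 207.7 mg/h

(a) 13800 mg; (b) 208 mg/h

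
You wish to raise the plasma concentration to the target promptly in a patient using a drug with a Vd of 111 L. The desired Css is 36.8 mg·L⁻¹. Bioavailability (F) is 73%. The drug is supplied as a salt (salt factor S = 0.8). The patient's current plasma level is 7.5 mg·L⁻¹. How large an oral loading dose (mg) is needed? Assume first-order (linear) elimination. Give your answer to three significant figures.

5570 mg

Concentration deficit ΔC = 36.8 − 7.5 = 29.30 mg/L
LD = Vd × ΔC / F / S = 111.0 × 29.30 / 0.73 / 0.8 = 5569 mg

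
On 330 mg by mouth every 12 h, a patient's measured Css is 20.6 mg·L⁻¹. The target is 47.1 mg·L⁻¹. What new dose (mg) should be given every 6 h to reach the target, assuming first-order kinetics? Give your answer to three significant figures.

For first-order elimination, Css ∝ F·D/(CL·τ); F and CL are unchanged, so Css ∝ D/τ.
D₂ = D₁ × (Css,target / Css,current) × (τ₂/τ₁) = 330 × (47.1/20.6) × (6/12) = 377.3 mg

377 mg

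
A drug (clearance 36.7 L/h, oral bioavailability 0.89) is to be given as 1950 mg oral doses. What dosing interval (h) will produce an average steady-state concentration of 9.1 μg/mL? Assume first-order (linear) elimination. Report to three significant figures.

F·D/τ = CL·Css → τ = F·D / (CL·Css).
τ = 0.89 × 1950 / (36.7 × 9.1) = 5.197 h

5.20 h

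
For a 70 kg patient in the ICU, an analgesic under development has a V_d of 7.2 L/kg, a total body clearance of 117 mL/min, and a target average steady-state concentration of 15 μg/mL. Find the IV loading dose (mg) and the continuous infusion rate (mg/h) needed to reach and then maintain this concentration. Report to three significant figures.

(a) 7560 mg; (b) 105 mg/h

Vd = 7.2 L/kg × 70 kg = 504.0 L
Loading: fill Vd to C_target → 504.0 L × 15 mg/L = 7560 mg
Convert clearance: 117 mL/min × 60 min/h ÷ 1000 mL/L = 7.020 L/h
Infusion rate = 7.020 L/h × 15 mg/L = 105.3 mg/h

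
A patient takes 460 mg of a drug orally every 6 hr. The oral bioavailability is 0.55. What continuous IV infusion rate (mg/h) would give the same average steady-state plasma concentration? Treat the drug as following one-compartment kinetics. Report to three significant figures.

Equivalent systemic input: infusion rate = F·D/τ.
Rate = 0.55 × 460 / 6 = 42.17 mg/h

42.2 mg/h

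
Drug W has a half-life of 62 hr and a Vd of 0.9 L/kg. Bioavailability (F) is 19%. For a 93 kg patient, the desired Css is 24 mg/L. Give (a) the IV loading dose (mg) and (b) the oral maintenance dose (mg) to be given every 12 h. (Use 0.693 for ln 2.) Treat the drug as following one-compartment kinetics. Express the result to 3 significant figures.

Vd(total) = 93 kg × 0.9 L/kg = 83.70 L
LD = Vd × C = 83.70 × 24 = 2009 mg
CL = 0.693 × Vd / t½ = 0.693 × 83.70 / 62 = 0.9356 L/h
D = CL × Css × τ / F = 0.9356 × 24 × 12 / 0.19 = 1418 mg

(a) 2010 mg; (b) 1420 mg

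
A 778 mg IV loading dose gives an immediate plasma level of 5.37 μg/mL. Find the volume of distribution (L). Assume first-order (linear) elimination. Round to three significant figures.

145 L

Immediately after an IV bolus, C₀ = Dose / Vd, so Vd = Dose / C₀.
Vd = 778 / 5.37 = 144.9 L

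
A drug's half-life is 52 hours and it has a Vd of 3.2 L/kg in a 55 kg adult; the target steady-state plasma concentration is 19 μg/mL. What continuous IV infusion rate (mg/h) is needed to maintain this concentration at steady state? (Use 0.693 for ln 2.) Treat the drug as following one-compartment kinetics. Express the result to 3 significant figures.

Vd(total) = 55 kg × 3.2 L/kg = 176.0 L
k = 0.693/52 = 0.01333 h⁻¹, so CL = k·Vd = 0.01333 × 176.0 = 2.346 L/h
Infusion rate = CL × Css = 2.346 × 19 = 44.57 mg/h

44.6 mg/h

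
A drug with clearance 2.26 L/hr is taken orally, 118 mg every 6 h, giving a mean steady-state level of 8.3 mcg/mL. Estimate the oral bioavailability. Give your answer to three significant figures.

0.954

F·D/τ = CL·Css at steady state → F = CL·Css·τ / D.
F = 2.26 × 8.3 × 6 / 118 = 0.954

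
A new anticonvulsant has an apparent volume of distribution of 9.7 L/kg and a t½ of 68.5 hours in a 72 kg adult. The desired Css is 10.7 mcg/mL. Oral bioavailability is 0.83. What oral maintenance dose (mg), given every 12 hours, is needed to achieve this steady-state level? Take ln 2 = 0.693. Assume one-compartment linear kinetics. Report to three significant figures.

Vd = 9.7 L/kg × 72 kg = 698.4 L
k = 0.693/68.5 = 0.01012 h⁻¹, so CL = k·Vd = 0.01012 × 698.4 = 7.068 L/h
D = CL × Css × τ / F = 7.068 × 10.7 × 12 / 0.83 = 1093 mg

1090 mg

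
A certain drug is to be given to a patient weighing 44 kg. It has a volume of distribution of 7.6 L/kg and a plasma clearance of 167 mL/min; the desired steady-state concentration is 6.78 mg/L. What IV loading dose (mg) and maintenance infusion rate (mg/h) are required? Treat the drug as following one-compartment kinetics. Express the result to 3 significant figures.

(a) 2270 mg; (b) 67.9 mg/h

Total Vd = 7.6 × 44 = 334.4 L
Loading dose = Vd × C = 334.4 × 6.78 = 2267 mg
CL = 167 mL/min × 60/1000 = 10.02 L/h
Maintenance: replace elimination → rate = CL × Css = 10.02 × 6.78 = 67.94 mg/h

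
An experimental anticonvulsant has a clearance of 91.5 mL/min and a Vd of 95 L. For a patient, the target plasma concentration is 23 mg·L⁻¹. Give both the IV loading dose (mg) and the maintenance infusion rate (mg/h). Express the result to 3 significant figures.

Loading: fill Vd to C_target → 95.00 L × 23 mg/L = 2185 mg
CL = 91.5 mL/min = 91.5 × 0.06 = 5.490 L/h
Maintenance: replace elimination → rate = CL × Css = 5.490 × 23 = 126.3 mg/h

(a) 2190 mg; (b) 126 mg/h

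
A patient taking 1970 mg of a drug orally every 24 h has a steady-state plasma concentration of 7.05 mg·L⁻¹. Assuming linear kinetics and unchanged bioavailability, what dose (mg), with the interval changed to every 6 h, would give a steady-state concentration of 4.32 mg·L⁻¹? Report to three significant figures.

For first-order elimination, Css ∝ F·D/(CL·τ); F and CL are unchanged, so Css ∝ D/τ.
D₂ = D₁ × (Css,target / Css,current) × (τ₂/τ₁) = 1970 × (4.32/7.05) × (6/24) = 301.8 mg

302 mg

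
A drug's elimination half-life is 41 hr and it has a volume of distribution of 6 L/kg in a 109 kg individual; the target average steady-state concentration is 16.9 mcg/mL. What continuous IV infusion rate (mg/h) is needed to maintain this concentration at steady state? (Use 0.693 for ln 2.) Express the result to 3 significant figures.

Vd(total) = 109 kg × 6 L/kg = 654.0 L
CL = 0.693 × Vd / t½ = 0.693 × 654.0 / 41 = 11.05 L/h
Infusion rate = CL × Css = 11.05 × 16.9 = 186.7 mg/h

187 mg/h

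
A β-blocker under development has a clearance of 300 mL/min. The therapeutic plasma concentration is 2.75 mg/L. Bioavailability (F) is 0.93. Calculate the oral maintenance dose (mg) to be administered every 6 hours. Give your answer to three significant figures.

319 mg

Convert clearance: 300 mL/min × 60 min/h ÷ 1000 mL/L = 18.00 L/h
At steady state, dose per interval replaces the amount cleared in that interval: F·D/τ = CL·Css.
D = CL × Css × τ / F = 18.00 × 2.75 × 6 / 0.93 = 319.4 mg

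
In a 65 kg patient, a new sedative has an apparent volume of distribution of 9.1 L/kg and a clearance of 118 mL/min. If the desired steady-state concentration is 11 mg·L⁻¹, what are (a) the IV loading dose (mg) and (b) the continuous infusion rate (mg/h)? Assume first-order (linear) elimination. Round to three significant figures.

(a) 6510 mg; (b) 77.9 mg/h

Total Vd = 9.1 × 65 = 591.5 L
Loading: fill Vd to C_target → 591.5 L × 11 mg/L = 6507 mg
CL = 118 mL/min = 118 × 0.06 = 7.080 L/h
Infusion rate = 7.080 L/h × 11 mg/L = 77.88 mg/h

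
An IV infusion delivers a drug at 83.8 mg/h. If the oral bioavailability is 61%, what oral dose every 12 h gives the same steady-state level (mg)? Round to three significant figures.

To maintain the same Css, the systemic dosing rate must be unchanged: F·D/τ = infusion rate.
D = rate × τ / F = 83.8 × 12 / 0.61 = 1649 mg

1650 mg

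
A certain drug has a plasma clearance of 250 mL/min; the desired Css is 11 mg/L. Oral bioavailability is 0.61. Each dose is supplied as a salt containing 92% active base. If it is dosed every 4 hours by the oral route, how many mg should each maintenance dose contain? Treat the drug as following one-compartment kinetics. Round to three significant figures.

Convert clearance: 250 mL/min × 60 min/h ÷ 1000 mL/L = 15.00 L/h
D = CL × Css × τ / F / S = 15.00 × 11 × 4 / 0.61 / 0.92 = 1176 mg

1180 mg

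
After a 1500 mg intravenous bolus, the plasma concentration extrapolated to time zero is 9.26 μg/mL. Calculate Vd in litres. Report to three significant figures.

162 L

Immediately after an IV bolus, C₀ = Dose / Vd, so Vd = Dose / C₀.
Vd = 1500 / 9.26 = 162.0 L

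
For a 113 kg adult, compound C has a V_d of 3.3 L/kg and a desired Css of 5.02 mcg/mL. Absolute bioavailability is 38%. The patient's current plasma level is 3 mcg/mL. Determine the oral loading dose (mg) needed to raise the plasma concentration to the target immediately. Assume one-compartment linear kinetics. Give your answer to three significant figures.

Vd(total) = 113 kg × 3.3 L/kg = 372.9 L
The loading dose fills Vd to the target concentration.
Concentration deficit ΔC = 5.02 − 3 = 2.020 mg/L
LD = Vd × ΔC / F = 372.9 × 2.020 / 0.38 = 1982 mg

1980 mg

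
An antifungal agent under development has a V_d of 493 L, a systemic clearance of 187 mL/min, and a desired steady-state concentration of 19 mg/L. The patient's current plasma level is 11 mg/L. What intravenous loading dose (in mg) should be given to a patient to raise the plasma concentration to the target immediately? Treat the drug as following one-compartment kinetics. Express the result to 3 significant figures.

Concentration deficit ΔC = 19 − 11 = 8.000 mg/L
LD = Vd × ΔC = 493.0 × 8.000 = 3944 mg

3940 mg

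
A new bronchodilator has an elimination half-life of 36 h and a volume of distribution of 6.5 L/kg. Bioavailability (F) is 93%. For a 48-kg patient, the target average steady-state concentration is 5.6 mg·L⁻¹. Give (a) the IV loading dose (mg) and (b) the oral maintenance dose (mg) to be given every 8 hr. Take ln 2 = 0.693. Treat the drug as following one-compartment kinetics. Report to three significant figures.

Vd = 6.5 L/kg × 48 kg = 312.0 L
LD = Vd × C = 312.0 × 5.6 = 1747 mg
CL = 0.693 × Vd / t½ = 0.693 × 312.0 / 36 = 6.006 L/h
D = CL × Css × τ / F = 6.006 × 5.6 × 8 / 0.93 = 289.3 mg

(a) 1750 mg; (b) 289 mg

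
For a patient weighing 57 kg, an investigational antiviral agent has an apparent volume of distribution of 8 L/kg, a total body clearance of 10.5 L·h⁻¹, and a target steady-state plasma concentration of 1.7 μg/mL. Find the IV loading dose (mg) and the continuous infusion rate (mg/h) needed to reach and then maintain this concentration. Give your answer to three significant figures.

(a) 775 mg; (b) 17.9 mg/h

Total Vd = 8 × 57 = 456.0 L
LD = Vd · C_target = 456.0 × 1.7 = 775.2 mg
Infusion rate = 10.50 L/h × 1.7 mg/L = 17.85 mg/h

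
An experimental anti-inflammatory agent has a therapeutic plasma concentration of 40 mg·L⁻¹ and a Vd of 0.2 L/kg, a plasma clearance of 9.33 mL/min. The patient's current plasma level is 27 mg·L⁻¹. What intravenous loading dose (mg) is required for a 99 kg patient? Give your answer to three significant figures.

257 mg

Total Vd = 0.2 × 99 = 19.80 L
Concentration deficit ΔC = 40 − 27 = 13.00 mg/L
LD = Vd × ΔC = 19.80 × 13.00 = 257.4 mg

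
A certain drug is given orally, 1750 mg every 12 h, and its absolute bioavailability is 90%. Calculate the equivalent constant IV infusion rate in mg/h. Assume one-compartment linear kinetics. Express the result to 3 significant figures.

131 mg/h

Equivalent systemic input: infusion rate = F·D/τ.
Rate = 0.9 × 1750 / 12 = 131.3 mg/h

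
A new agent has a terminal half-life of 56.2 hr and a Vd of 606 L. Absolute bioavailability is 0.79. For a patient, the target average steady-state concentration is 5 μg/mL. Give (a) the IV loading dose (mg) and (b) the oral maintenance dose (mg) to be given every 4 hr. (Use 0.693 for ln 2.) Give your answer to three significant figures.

LD = Vd × C = 606.0 × 5 = 3030 mg
CL = 0.693 × Vd / t½ = 0.693 × 606.0 / 56.2 = 7.473 L/h
D = CL × Css × τ / F = 7.473 × 5 × 4 / 0.79 = 189.2 mg

(a) 3030 mg; (b) 189 mg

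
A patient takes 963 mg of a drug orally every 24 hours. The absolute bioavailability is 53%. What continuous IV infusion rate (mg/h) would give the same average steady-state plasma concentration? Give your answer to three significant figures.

21.3 mg/h

Equivalent systemic input: infusion rate = F·D/τ.
Rate = 0.53 × 963 / 24 = 21.27 mg/h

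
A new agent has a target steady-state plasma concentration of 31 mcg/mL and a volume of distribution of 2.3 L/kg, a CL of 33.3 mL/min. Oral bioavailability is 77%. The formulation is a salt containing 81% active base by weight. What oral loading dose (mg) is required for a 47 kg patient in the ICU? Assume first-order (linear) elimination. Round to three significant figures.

Total Vd = 2.3 × 47 = 108.1 L
The loading dose fills Vd to the target concentration.
LD = Vd × C / F / S = 108.1 × 31.00 / 0.77 / 0.81 = 5373 mg

5370 mg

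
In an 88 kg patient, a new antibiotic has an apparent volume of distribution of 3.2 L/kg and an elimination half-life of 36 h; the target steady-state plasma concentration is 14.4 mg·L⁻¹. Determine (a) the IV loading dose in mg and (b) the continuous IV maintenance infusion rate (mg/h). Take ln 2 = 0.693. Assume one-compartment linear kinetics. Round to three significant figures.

(a) 4060 mg; (b) 78.1 mg/h

Vd(total) = 88 kg × 3.2 L/kg = 281.6 L
LD = Vd × C = 281.6 × 14.4 = 4055 mg
CL = 0.693 × Vd / t½ = 0.693 × 281.6 / 36 = 5.421 L/h
Infusion rate = CL × Css = 5.421 × 14.4 = 78.06 mg/h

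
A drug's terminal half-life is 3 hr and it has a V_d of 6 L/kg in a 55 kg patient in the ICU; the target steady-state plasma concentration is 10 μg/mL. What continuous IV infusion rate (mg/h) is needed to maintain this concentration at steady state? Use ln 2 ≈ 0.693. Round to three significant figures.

Total Vd = 6 × 55 = 330.0 L
CL = 0.693 × Vd / t½ = 0.693 × 330.0 / 3 = 76.23 L/h
Infusion rate = CL × Css = 76.23 × 10 = 762.3 mg/h

762 mg/h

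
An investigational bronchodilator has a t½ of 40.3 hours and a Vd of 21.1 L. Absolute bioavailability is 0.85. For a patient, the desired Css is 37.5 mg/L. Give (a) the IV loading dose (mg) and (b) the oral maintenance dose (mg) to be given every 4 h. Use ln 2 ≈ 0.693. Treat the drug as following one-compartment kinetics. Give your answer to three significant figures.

LD = Vd × C = 21.10 × 37.5 = 791.3 mg
CL = 0.693 × Vd / t½ = 0.693 × 21.10 / 40.3 = 0.3628 L/h
D = CL × Css × τ / F = 0.3628 × 37.5 × 4 / 0.85 = 64.02 mg

(a) 791 mg; (b) 64.0 mg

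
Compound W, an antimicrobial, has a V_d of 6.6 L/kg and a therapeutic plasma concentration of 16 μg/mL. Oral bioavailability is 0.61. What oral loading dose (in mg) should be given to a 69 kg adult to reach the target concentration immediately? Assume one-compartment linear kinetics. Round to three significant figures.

Vd = 6.6 L/kg × 69 kg = 455.4 L
LD = Vd × C / F = 455.4 × 16.00 / 0.61 = 11940 mg

11900 mg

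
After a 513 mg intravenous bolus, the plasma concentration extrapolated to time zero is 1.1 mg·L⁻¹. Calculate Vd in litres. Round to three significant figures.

Immediately after an IV bolus, C₀ = Dose / Vd, so Vd = Dose / C₀.
Vd = 513 / 1.1 = 466.4 L

466 L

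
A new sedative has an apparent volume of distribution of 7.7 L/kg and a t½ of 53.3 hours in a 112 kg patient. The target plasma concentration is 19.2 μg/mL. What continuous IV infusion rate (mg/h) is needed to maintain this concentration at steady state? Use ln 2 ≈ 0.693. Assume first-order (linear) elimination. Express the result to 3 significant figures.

215 mg/h

Vd(total) = 112 kg × 7.7 L/kg = 862.4 L
CL = ln 2 · Vd / t½ = 0.693 × 862.4 / 53.3 = 11.21 L/h
Infusion rate = CL × Css = 11.21 × 19.2 = 215.2 mg/h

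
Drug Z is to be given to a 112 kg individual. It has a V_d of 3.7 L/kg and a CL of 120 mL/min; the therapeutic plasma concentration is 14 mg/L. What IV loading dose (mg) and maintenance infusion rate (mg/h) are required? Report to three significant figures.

(a) 5800 mg; (b) 101 mg/h

Total Vd = 3.7 × 112 = 414.4 L
LD = Vd · C_target = 414.4 × 14 = 5802 mg
CL = 120 mL/min × 60/1000 = 7.200 L/h
Maintenance: replace elimination → rate = CL × Css = 7.200 × 14 = 100.8 mg/h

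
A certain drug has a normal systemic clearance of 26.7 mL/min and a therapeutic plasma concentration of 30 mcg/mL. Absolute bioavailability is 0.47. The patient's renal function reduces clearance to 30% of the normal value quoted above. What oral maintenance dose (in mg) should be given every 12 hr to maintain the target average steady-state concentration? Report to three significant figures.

368 mg

CL = 26.7 mL/min × 60/1000 = 1.602 L/h
Patient clearance = 0.3 × 1.602 = 0.4806 L/h
At steady state, dose per interval replaces the amount cleared in that interval: F·D/τ = CL·Css.
D = CL × Css × τ / F = 0.4806 × 30 × 12 / 0.47 = 368.1 mg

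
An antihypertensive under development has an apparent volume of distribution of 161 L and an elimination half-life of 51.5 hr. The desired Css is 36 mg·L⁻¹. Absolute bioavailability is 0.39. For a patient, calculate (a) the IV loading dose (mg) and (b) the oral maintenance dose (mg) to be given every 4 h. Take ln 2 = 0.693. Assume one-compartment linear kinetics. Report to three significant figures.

(a) 5800 mg; (b) 800 mg

LD = Vd × C = 161.0 × 36 = 5796 mg
CL = 0.693 × Vd / t½ = 0.693 × 161.0 / 51.5 = 2.166 L/h
D = CL × Css × τ / F = 2.166 × 36 × 4 / 0.39 = 799.8 mg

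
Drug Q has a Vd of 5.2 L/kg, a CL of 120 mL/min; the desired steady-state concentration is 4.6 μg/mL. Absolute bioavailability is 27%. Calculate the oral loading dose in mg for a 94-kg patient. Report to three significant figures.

8330 mg

Total Vd = 5.2 × 94 = 488.8 L
LD is governed by Vd — clearance does not enter the loading-dose calculation.
LD = Vd × C / F = 488.8 × 4.600 / 0.27 = 8328 mg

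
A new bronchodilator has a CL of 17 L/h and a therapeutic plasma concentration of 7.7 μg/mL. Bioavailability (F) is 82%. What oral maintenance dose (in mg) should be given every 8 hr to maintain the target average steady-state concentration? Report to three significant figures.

At steady state, dose per interval replaces the amount cleared in that interval: F·D/τ = CL·Css.
D = CL × Css × τ / F = 17.00 × 7.7 × 8 / 0.82 = 1277 mg

1280 mg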